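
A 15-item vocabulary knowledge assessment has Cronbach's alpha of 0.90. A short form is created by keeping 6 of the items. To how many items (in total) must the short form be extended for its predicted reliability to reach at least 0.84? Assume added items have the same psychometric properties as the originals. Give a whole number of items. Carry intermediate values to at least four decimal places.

9

Short-form reliability: n = 6/15 = 0.4000; r_6 = n·r/(1+(n−1)r) ≈ 0.7826
Length factor from the short form to reach 0.84: n' = 0.84(1 − 0.7826) / [0.7826(1 − 0.84)] ≈ 1.4584
Items = 1.4584 × 6 ≈ 8.75 → 9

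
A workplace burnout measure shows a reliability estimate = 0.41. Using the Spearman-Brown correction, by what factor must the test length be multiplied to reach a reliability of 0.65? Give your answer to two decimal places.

n = [0.65 × 0.59] / [0.41 × 0.35]
n = 0.3835 / 0.1435 ≈ 2.6725

2.67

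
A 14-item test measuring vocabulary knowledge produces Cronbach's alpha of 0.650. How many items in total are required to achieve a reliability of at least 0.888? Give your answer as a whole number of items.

60

Invert Spearman-Brown to solve for n:
n = r_target (1 − r_old) / [ r_old (1 − r_target) ]
n = 0.888 × (1 − 0.650) / [ 0.650 × (1 − 0.888) ]
  = 0.310800 / 0.072800 = 4.2692
So the test needs 4.2692 × 14 ≈ 59.77 items; rounding up, 60.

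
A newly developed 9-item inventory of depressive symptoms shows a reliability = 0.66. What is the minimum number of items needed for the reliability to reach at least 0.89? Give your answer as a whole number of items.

n = 0.89(1 − 0.66) / [0.66(1 − 0.89)]
  = 0.3026 / 0.0726 = 4.1680
4.1680 × 9 = 37.51 → 38 items

38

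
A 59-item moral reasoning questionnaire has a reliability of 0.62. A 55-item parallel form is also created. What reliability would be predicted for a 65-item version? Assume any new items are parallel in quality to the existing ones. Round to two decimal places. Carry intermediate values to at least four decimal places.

0.64

Only the ratio of lengths matters: n = 65/59 = 1.1017
r_{65} = n·r / (1 + (n − 1)·r) = 0.6831 / 1.0631 ≈ 0.6426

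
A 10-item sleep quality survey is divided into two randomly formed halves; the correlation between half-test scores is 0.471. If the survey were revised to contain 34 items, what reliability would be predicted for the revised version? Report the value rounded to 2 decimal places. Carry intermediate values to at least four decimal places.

0.86

Full-test reliability from the split-half r: r_full = 2(0.471)/(1 + 0.471) = 0.6404
Then adjust to 34 items: n = 34/10 = 3.4000
r_new = n·r_full / (1 + (n − 1)·r_full) = 2.1774 / 2.5370 ≈ 0.8583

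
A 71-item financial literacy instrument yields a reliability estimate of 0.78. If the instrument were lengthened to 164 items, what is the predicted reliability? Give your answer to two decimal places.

0.89

Length ratio n = 164/71 = 2.3099
r_new = (2.3099 × 0.78) / (1 + (2.3099 − 1) × 0.78)
r_new = 1.8017 / 2.0217 ≈ 0.8912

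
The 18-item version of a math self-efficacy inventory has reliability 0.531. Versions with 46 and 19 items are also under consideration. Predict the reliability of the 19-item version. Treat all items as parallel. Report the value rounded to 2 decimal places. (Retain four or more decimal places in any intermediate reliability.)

The 46-item form is not needed; work directly from the 18-item form with n = 19/18 = 1.0556.
r_{19} = n·r / (1 + (n − 1)·r) = 0.5605 / 1.0295 ≈ 0.5444

0.54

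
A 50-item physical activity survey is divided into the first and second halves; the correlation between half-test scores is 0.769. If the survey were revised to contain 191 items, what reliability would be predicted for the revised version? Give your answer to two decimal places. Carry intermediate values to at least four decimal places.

First correct the split-half correlation to full-test reliability: r_full = 2 × 0.769 / (1 + 0.769) ≈ 0.8694
Then adjust to 191 items: n = 191/50 = 3.8200
r_new = n·r_full / (1 + (n − 1)·r_full) = 3.3211 / 3.4517 ≈ 0.9622

0.96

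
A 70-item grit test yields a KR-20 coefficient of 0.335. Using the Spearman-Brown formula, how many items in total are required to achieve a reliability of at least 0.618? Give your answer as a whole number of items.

n = [0.618 × 0.665] / [0.335 × 0.382]
  = 0.410970 / 0.127970 = 3.2115
3.2115 × 70 = 224.81 → 225 items

225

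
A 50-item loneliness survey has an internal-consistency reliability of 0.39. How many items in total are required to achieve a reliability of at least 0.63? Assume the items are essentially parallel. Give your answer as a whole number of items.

134

Invert Spearman-Brown to solve for n:
n = r*(1 − r) / [ r (1 − r*) ]
n = [0.63 × 0.61] / [0.39 × 0.37]
  = 0.3843 / 0.1443 = 2.6632
Items needed = n × 50 = 2.6632 × 50 ≈ 133.16 → round up to 134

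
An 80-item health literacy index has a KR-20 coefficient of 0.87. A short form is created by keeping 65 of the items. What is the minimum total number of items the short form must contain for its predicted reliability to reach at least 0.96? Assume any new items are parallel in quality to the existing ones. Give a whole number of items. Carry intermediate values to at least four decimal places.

First, r for the 65-item form: n = 65/80 = 0.8125, so r_65 = 0.8125·0.87/(1 + (0.8125 − 1)·0.87) = 0.8447
Length factor from the short form to reach 0.96: n' = 0.96(1 − 0.8447) / [0.8447(1 − 0.96)] ≈ 4.4125
Total items = 4.4125 × 65 = 286.81, rounded up to 287.

287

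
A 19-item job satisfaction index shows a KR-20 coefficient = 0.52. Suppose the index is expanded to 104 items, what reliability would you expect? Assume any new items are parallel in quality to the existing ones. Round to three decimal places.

n = 104/19 = 5.4737
r_new = (5.4737 × 0.52) / (1 + (5.4737 − 1) × 0.52)
     = 2.8463 / 3.3263 = 0.8557

0.856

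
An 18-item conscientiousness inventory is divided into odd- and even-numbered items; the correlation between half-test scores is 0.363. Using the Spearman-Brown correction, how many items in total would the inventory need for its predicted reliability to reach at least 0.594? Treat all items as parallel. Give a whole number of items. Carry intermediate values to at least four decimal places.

Corrected full-test reliability: r_full = 2 × 0.363 / (1 + 0.363) ≈ 0.5326
n = r_tgt(1 − r_full) / [r_full(1 − r_tgt)] = 0.594 × 0.4674 / (0.5326 × 0.406) ≈ 1.2839
Required items = 1.2839 × 18 = 23.11, so 24 items.

24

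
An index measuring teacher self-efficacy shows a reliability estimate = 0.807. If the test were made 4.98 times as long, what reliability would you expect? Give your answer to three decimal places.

0.954

Apply the Spearman-Brown prophecy formula, r' = nr / [1 + (n − 1)r]:
r_new = (4.98 × 0.807) / (1 + (4.98 − 1) × 0.807)
     = 4.0189 / 4.2119 = 0.9542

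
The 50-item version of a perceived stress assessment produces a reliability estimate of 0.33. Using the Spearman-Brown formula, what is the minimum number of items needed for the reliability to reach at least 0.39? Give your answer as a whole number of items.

Spearman-Brown solved for the length factor n:
n = r*(1 − r) / [ r (1 − r*) ]
n = [0.39 × 0.67] / [0.33 × 0.61]
  = 0.2613 / 0.2013 = 1.2981
Items needed = n × 50 = 1.2981 × 50 ≈ 64.91 → round up to 65

65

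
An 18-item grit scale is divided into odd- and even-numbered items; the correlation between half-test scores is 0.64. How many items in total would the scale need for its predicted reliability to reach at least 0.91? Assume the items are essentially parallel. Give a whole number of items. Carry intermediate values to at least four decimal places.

52

Corrected full-test reliability: r_full = 2 × 0.64 / (1 + 0.64) ≈ 0.7805
n = r_tgt(1 − r_full) / [r_full(1 − r_tgt)] = 0.91 × 0.2195 / (0.7805 × 0.09) ≈ 2.8435
Items = 2.8435 × 18 ≈ 51.18 → 52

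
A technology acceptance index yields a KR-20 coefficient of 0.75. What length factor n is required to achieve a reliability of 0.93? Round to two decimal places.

Rearranging the Spearman-Brown formula for n,
n = r_target (1 − r_old) / [ r_old (1 − r_target) ]
n = [0.93 × 0.25] / [0.75 × 0.07]
n = 0.2325 / 0.0525 ≈ 4.4286

4.43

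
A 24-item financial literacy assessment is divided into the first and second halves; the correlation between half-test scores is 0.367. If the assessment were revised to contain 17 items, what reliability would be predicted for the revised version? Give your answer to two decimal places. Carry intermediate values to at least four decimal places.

0.45

Spearman-Brown correction (n = 2): r_full = 2·0.367/(1 + 0.367) = 0.5369
Then adjust to 17 items: n = 17/24 = 0.7083
r_new = n·r_full / (1 + (n − 1)·r_full) = 0.3803 / 0.8434 ≈ 0.4509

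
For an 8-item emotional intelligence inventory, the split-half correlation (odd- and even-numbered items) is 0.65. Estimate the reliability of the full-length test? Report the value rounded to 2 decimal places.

0.79

Apply the Spearman-Brown correction with n = 2:
r_full = 2r_hh / (1 + r_hh) = 2 × 0.65 / (1 + 0.65)
       = 1.3000 / 1.6500 = 0.7879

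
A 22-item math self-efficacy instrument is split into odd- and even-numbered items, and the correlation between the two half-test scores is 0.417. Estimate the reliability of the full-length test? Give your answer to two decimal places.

0.59

Each half is half the length of the full test, so the full test is n = 2 times a half.
r_full = 2r_hh / (1 + r_hh) = 2 × 0.417 / (1 + 0.417)
r_full = 0.8340 / 1.4170 ≈ 0.5886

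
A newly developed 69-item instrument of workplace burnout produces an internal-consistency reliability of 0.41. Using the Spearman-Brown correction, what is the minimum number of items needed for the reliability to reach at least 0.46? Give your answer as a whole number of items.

Spearman-Brown solved for the length factor n:
n = r*(1 − r) / [ r (1 − r*) ]
n = 0.46(1 − 0.41) / [0.41(1 − 0.46)]
n = 0.2714 / 0.2214 ≈ 1.2258
Items needed = n × 69 = 1.2258 × 69 ≈ 84.58 → round up to 85

85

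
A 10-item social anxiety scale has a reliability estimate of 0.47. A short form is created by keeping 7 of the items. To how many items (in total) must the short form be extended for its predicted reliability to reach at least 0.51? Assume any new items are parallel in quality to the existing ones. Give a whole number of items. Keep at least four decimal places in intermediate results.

12

First, r for the 7-item form: n = 7/10 = 0.7000, so r_7 = 0.7000·0.47/(1 + (0.7000 − 1)·0.47) = 0.3830
Length factor from the short form to reach 0.51: n' = 0.51(1 − 0.3830) / [0.3830(1 − 0.51)] ≈ 1.6767
Total items = 1.6767 × 7 = 11.74, rounded up to 12.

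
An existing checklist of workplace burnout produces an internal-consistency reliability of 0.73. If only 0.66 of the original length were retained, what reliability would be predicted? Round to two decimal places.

0.64

By Spearman-Brown, r_new = n r / (1 + (n − 1) r).
r_new = (0.66 × 0.73) / (1 + (0.66 − 1) × 0.73)
     = 0.4818 / 0.7518 = 0.6409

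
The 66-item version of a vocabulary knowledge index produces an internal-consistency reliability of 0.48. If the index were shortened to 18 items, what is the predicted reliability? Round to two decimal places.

0.20

n = 18/66 = 0.2727
Apply the Spearman-Brown prophecy formula, r' = nr / [1 + (n − 1)r]:
r_new = 0.2727·0.48 / [1 + (0.2727 − 1)·0.48]
     = 0.1309 / 0.6509 = 0.2011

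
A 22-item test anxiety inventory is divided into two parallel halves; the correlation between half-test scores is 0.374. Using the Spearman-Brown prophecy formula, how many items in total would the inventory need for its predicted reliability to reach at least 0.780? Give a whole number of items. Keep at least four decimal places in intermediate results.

Corrected full-test reliability: r_full = 2 × 0.374 / (1 + 0.374) ≈ 0.5444
Solve Spearman-Brown for n: n = 0.780(1 − 0.5444) / [0.5444(1 − 0.780)] = 2.9671
Required items = 2.9671 × 22 = 65.28, so 66 items.

66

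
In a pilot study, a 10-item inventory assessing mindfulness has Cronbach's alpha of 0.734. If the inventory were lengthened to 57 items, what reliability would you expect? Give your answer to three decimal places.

Length ratio n = 57/10 = 5.7
r_new = (5.7 × 0.734) / (1 + (5.7 − 1) × 0.734)
r_new = 4.1838 / 4.4498 ≈ 0.9402

0.940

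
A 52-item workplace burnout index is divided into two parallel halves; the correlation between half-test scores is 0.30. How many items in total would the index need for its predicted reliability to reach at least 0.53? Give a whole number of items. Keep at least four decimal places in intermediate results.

69

Corrected full-test reliability: r_full = 2 × 0.30 / (1 + 0.30) ≈ 0.4615
n = r_tgt(1 − r_full) / [r_full(1 − r_tgt)] = 0.53 × 0.5385 / (0.4615 × 0.47) ≈ 1.3158
Items = 1.3158 × 52 ≈ 68.42 → 69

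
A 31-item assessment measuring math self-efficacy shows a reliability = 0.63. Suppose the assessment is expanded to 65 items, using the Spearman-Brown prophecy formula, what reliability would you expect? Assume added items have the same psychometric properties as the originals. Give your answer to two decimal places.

0.78

Length ratio n = 65/31 = 2.0968
By Spearman-Brown, r_new = n r / (1 + (n − 1) r).
r_new = (2.0968 × 0.63) / (1 + (2.0968 − 1) × 0.63)
r_new = 1.3210 / 1.6910 ≈ 0.7812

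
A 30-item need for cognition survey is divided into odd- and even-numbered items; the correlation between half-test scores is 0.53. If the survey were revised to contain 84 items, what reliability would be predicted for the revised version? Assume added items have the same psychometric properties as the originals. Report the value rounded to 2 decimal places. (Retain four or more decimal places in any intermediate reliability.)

0.86

Spearman-Brown correction (n = 2): r_full = 2·0.53/(1 + 0.53) = 0.6928
Then adjust to 84 items: n = 84/30 = 2.8000
r_new = n·r_full / (1 + (n − 1)·r_full) = 1.9398 / 2.2470 ≈ 0.8633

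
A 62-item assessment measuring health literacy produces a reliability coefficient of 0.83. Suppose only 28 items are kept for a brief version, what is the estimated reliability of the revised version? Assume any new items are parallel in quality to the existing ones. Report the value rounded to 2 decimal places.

0.69

The new length is 28/62 = 0.4516 times the old.
By Spearman-Brown, r_new = n r / (1 + (n − 1) r).
r_new = 0.4516·0.83 / [1 + (0.4516 − 1)·0.83]
r_new = 0.3748 / 0.5448 ≈ 0.6880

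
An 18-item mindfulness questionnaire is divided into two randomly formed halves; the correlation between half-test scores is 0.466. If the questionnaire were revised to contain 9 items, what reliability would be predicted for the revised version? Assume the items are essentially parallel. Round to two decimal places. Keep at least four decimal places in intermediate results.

0.47

Full-test reliability from the split-half r: r_full = 2(0.466)/(1 + 0.466) = 0.6357
Length factor from 18 to 9 items: n = 9/18 = 0.5000
r_new = n·r_full / (1 + (n − 1)·r_full) = 0.3179 / 0.6822 ≈ 0.4660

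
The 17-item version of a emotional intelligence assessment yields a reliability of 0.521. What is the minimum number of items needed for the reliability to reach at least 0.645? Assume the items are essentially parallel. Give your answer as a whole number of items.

29

Spearman-Brown solved for the length factor n:
n = r*(1 − r) / [ r (1 − r*) ]
n = [0.645 × 0.479] / [0.521 × 0.355]
  = 0.308955 / 0.184955 = 1.6704
1.6704 × 17 = 28.40 → 29 items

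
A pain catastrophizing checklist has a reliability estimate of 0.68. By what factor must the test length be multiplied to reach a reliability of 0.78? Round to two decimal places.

Spearman-Brown solved for the length factor n:
n = r_target (1 − r_old) / [ r_old (1 − r_target) ]
n = [0.78 × 0.32] / [0.68 × 0.22]
n = 0.2496 / 0.1496 ≈ 1.6684

1.67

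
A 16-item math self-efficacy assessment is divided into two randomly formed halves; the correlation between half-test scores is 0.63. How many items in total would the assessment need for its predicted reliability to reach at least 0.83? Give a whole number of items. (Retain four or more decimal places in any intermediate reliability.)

23

Corrected full-test reliability: r_full = 2 × 0.63 / (1 + 0.63) ≈ 0.7730
n = r_tgt(1 − r_full) / [r_full(1 − r_tgt)] = 0.83 × 0.2270 / (0.7730 × 0.17) ≈ 1.4338
Items = 1.4338 × 16 ≈ 22.94 → 23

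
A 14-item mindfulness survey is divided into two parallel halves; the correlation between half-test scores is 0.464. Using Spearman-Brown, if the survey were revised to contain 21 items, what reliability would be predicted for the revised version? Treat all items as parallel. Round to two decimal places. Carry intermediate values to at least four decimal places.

0.72

Full-test reliability from the split-half r: r_full = 2(0.464)/(1 + 0.464) = 0.6339
Length factor from 14 to 21 items: n = 21/14 = 1.5000
r_new = n·r_full / (1 + (n − 1)·r_full) = 0.9508 / 1.3170 ≈ 0.7219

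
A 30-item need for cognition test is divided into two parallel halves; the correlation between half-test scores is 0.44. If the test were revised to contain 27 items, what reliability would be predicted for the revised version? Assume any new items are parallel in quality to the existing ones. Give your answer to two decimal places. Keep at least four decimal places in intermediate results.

First correct the split-half correlation to full-test reliability: r_full = 2 × 0.44 / (1 + 0.44) ≈ 0.6111
Length factor from 30 to 27 items: n = 27/30 = 0.9000
r_new = n·r_full / (1 + (n − 1)·r_full) = 0.5500 / 0.9389 ≈ 0.5858

0.59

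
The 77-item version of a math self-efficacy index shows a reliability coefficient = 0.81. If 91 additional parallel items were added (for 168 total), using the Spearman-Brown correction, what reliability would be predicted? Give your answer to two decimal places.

Length ratio n = 168/77 = 2.1818
Spearman-Brown: r_new = n·r / (1 + (n − 1)·r)
r_new = 2.1818·0.81 / [1 + (2.1818 − 1)·0.81]
     = 1.7673 / 1.9573 = 0.9029

0.90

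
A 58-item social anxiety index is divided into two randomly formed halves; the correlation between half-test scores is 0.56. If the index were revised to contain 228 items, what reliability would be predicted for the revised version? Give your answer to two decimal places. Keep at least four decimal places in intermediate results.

0.91

First correct the split-half correlation to full-test reliability: r_full = 2 × 0.56 / (1 + 0.56) ≈ 0.7179
Length factor from 58 to 228 items: n = 228/58 = 3.9310
r_new = n·r_full / (1 + (n − 1)·r_full) = 2.8221 / 3.1042 ≈ 0.9091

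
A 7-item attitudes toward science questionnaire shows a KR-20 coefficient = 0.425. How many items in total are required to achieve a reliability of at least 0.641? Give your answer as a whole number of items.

n = 0.641 × (1 − 0.425) / [ 0.425 × (1 − 0.641) ]
n = 0.368575 / 0.152575 ≈ 2.4157
Items needed = n × 7 = 2.4157 × 7 ≈ 16.91 → round up to 17

17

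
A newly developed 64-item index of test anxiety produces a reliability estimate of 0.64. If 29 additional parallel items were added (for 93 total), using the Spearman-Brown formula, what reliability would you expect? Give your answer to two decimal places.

Length ratio n = 93/64 = 1.4531
Spearman-Brown: r_new = n·r / (1 + (n − 1)·r)
r_new = (1.4531 × 0.64) / (1 + (1.4531 − 1) × 0.64)
r_new = 0.9300 / 1.2900 ≈ 0.7209

0.72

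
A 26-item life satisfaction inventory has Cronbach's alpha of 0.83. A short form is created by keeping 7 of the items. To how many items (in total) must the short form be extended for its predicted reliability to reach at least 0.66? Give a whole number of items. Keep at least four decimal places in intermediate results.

First, r for the 7-item form: n = 7/26 = 0.2692, so r_7 = 0.2692·0.83/(1 + (0.2692 − 1)·0.83) = 0.5679
Then solve for n' with r_old = 0.5679, r_target = 0.66: n' = 0.66(1 − 0.5679)/[0.5679(1 − 0.66)] = 1.4770
Items = 1.4770 × 7 ≈ 10.34 → 11

11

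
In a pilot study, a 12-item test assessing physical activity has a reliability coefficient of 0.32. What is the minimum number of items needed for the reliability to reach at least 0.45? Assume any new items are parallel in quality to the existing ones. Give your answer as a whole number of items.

n = [0.45 × 0.68] / [0.32 × 0.55]
  = 0.3060 / 0.1760 = 1.7386
So the test needs 1.7386 × 12 ≈ 20.86 items; rounding up, 21.

21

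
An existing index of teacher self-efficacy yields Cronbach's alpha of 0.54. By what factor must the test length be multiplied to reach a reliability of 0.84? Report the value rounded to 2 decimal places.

Rearranging the Spearman-Brown formula for n,
n = r_target (1 − r_old) / [ r_old (1 − r_target) ]
n = 0.84(1 − 0.54) / [0.54(1 − 0.84)]
  = 0.3864 / 0.0864 = 4.4722

4.47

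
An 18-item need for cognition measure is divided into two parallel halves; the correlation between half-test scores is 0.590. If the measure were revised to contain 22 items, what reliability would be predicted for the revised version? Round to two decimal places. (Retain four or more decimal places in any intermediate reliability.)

Spearman-Brown correction (n = 2): r_full = 2·0.590/(1 + 0.590) = 0.7421
Then adjust to 22 items: n = 22/18 = 1.2222
r_new = n·r_full / (1 + (n − 1)·r_full) = 0.9070 / 1.1649 ≈ 0.7786

0.78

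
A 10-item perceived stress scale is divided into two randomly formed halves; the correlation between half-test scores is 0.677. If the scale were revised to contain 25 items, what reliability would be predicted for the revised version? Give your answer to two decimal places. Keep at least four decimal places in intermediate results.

0.91

Full-test reliability from the split-half r: r_full = 2(0.677)/(1 + 0.677) = 0.8074
Length factor from 10 to 25 items: n = 25/10 = 2.5000
r_new = n·r_full / (1 + (n − 1)·r_full) = 2.0185 / 2.2111 ≈ 0.9129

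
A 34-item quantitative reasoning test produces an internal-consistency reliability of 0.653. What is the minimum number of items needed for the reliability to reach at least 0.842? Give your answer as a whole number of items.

97

Rearranging the Spearman-Brown formula for n,
n = r*(1 − r) / [ r (1 − r*) ]
n = 0.842(1 − 0.653) / [0.653(1 − 0.842)]
n = 0.292174 / 0.103174 ≈ 2.8319
So the test needs 2.8319 × 34 ≈ 96.28 items; rounding up, 97.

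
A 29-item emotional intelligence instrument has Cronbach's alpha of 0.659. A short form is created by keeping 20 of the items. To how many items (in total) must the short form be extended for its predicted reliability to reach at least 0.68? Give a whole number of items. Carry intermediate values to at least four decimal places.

Short-form reliability: n = 20/29 = 0.6897; r_20 = n·r/(1+(n−1)r) ≈ 0.5713
Then solve for n' with r_old = 0.5713, r_target = 0.68: n' = 0.68(1 − 0.5713)/[0.5713(1 − 0.68)] = 1.5946
Items = 1.5946 × 20 ≈ 31.89 → 32

32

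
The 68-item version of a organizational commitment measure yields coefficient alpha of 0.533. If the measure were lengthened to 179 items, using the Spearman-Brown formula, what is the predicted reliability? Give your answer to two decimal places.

0.75

The new length is 179/68 = 2.6324 times the old.
Spearman-Brown: r_new = n·r / (1 + (n − 1)·r)
r_new = 2.6324·0.533 / [1 + (2.6324 − 1)·0.533]
r_new = 1.4031 / 1.8701 ≈ 0.7503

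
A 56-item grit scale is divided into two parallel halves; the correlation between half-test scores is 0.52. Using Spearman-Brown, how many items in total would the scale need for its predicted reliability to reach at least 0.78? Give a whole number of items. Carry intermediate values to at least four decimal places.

r_full = 2(0.52)/(1 + 0.52) = 0.6842
n = r_tgt(1 − r_full) / [r_full(1 − r_tgt)] = 0.78 × 0.3158 / (0.6842 × 0.22) ≈ 1.6364
Items = 1.6364 × 56 ≈ 91.64 → 92

92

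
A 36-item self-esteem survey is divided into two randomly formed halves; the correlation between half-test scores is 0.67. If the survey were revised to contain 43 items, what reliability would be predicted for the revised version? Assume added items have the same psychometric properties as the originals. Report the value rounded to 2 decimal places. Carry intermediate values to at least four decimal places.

Full-test reliability from the split-half r: r_full = 2(0.67)/(1 + 0.67) = 0.8024
Length factor from 36 to 43 items: n = 43/36 = 1.1944
r_new = n·r_full / (1 + (n − 1)·r_full) = 0.9584 / 1.1560 ≈ 0.8291

0.83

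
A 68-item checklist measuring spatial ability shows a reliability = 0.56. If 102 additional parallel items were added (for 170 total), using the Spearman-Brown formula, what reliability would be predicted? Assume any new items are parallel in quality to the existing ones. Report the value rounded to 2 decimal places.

0.76

The new length is 170/68 = 2.5 times the old.
r_new = (2.5 × 0.56) / (1 + (2.5 − 1) × 0.56)
r_new = 1.4000 / 1.8400 ≈ 0.7609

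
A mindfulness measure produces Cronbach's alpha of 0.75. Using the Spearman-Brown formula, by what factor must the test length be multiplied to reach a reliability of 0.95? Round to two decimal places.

6.33

n = 0.95(1 − 0.75) / [0.75(1 − 0.95)]
n = 0.2375 / 0.0375 ≈ 6.3333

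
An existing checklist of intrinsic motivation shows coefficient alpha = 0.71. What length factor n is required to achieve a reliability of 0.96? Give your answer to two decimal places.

9.80

Rearranging the Spearman-Brown formula for n,
n = r*(1 − r) / [ r (1 − r*) ]
n = 0.96 × (1 − 0.71) / [ 0.71 × (1 − 0.96) ]
  = 0.2784 / 0.0284 = 9.8028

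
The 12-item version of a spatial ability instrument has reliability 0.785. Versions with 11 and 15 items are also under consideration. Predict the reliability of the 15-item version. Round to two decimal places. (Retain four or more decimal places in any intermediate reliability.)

Only the ratio of lengths matters: n = 15/12 = 1.2500
r_{15} = n·r / (1 + (n − 1)·r) = 0.9813 / 1.1963 ≈ 0.8203

0.82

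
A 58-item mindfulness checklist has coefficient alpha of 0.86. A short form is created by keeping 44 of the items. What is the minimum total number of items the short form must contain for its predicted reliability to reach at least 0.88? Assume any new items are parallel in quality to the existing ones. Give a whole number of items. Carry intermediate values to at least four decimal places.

70

First, r for the 44-item form: n = 44/58 = 0.7586, so r_44 = 0.7586·0.86/(1 + (0.7586 − 1)·0.86) = 0.8233
Length factor from the short form to reach 0.88: n' = 0.88(1 − 0.8233) / [0.8233(1 − 0.88)] ≈ 1.5739
Total items = 1.5739 × 44 = 69.25, rounded up to 70.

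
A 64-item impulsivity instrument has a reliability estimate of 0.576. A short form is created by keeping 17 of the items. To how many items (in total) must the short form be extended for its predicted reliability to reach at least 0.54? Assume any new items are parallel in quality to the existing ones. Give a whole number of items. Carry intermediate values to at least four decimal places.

56

First, r for the 17-item form: n = 17/64 = 0.2656, so r_17 = 0.2656·0.576/(1 + (0.2656 − 1)·0.576) = 0.2651
Then solve for n' with r_old = 0.2651, r_target = 0.54: n' = 0.54(1 − 0.2651)/[0.2651(1 − 0.54)] = 3.2543
Total items = 3.2543 × 17 = 55.32, rounded up to 56.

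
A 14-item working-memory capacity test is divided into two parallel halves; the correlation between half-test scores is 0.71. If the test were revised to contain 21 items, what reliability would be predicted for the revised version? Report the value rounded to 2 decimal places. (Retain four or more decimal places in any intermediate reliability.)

0.88

Spearman-Brown correction (n = 2): r_full = 2·0.71/(1 + 0.71) = 0.8304
Then adjust to 21 items: n = 21/14 = 1.5000
r_new = n·r_full / (1 + (n − 1)·r_full) = 1.2456 / 1.4152 ≈ 0.8802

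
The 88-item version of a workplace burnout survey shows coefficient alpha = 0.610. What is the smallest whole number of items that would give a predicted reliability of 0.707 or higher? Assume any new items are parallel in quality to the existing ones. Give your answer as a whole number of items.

136

Rearranging the Spearman-Brown formula for n,
n = r_target (1 − r_old) / [ r_old (1 − r_target) ]
n = [0.707 × 0.390] / [0.610 × 0.293]
  = 0.275730 / 0.178730 = 1.5427
So the test needs 1.5427 × 88 ≈ 135.76 items; rounding up, 136.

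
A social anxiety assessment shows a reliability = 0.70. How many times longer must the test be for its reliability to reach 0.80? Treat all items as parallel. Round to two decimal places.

1.71

Rearranging the Spearman-Brown formula for n,
n = r_target (1 − r_old) / [ r_old (1 − r_target) ]
n = [0.80 × 0.30] / [0.70 × 0.20]
  = 0.2400 / 0.1400 = 1.7143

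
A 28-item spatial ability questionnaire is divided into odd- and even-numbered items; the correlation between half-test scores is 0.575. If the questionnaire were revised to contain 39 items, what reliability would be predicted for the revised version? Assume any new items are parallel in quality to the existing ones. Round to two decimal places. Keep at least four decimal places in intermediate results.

0.79

First correct the split-half correlation to full-test reliability: r_full = 2 × 0.575 / (1 + 0.575) ≈ 0.7302
Then adjust to 39 items: n = 39/28 = 1.3929
r_new = n·r_full / (1 + (n − 1)·r_full) = 1.0171 / 1.2869 ≈ 0.7903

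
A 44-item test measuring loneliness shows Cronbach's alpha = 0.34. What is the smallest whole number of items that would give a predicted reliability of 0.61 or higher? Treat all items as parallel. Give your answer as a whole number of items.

Invert Spearman-Brown to solve for n:
n = r*(1 − r) / [ r (1 − r*) ]
n = 0.61 × (1 − 0.34) / [ 0.34 × (1 − 0.61) ]
n = 0.4026 / 0.1326 ≈ 3.0362
So the test needs 3.0362 × 44 ≈ 133.59 items; rounding up, 134.

134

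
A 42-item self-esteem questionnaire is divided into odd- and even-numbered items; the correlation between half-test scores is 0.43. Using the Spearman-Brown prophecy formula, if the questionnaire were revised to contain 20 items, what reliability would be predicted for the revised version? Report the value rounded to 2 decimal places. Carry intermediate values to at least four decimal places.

First correct the split-half correlation to full-test reliability: r_full = 2 × 0.43 / (1 + 0.43) ≈ 0.6014
Then adjust to 20 items: n = 20/42 = 0.4762
r_new = n·r_full / (1 + (n − 1)·r_full) = 0.2864 / 0.6850 ≈ 0.4181

0.42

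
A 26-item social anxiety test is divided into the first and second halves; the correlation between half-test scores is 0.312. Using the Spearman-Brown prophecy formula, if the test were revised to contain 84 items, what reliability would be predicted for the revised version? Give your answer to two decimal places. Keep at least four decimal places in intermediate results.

0.75

First correct the split-half correlation to full-test reliability: r_full = 2 × 0.312 / (1 + 0.312) ≈ 0.4756
Then adjust to 84 items: n = 84/26 = 3.2308
r_new = n·r_full / (1 + (n − 1)·r_full) = 1.5366 / 2.0610 ≈ 0.7456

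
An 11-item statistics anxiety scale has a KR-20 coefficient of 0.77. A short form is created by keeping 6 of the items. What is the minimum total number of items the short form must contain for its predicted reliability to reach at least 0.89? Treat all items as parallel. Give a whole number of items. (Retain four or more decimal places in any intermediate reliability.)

Short-form reliability: n = 6/11 = 0.5455; r_6 = n·r/(1+(n−1)r) ≈ 0.6462
Then solve for n' with r_old = 0.6462, r_target = 0.89: n' = 0.89(1 − 0.6462)/[0.6462(1 − 0.89)] = 4.4298
Items = 4.4298 × 6 ≈ 26.58 → 27

27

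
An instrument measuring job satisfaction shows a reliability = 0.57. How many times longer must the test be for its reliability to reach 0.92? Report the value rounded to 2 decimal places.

Invert Spearman-Brown to solve for n:
n = r*(1 − r) / [ r (1 − r*) ]
n = [0.92 × 0.43] / [0.57 × 0.08]
n = 0.3956 / 0.0456 ≈ 8.6754

8.68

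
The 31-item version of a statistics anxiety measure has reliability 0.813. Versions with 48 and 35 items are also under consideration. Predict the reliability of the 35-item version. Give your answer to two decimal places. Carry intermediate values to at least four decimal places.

The 48-item form is not needed; work directly from the 31-item form with n = 35/31 = 1.1290.
r_{35} = n·r / (1 + (n − 1)·r) = 0.9179 / 1.1049 ≈ 0.8308

0.83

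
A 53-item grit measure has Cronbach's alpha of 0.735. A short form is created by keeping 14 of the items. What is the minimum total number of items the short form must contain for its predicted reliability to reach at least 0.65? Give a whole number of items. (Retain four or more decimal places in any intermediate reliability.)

36

Short-form reliability: n = 14/53 = 0.2642; r_14 = n·r/(1+(n−1)r) ≈ 0.4229
Then solve for n' with r_old = 0.4229, r_target = 0.65: n' = 0.65(1 − 0.4229)/[0.4229(1 − 0.65)] = 2.5343
Total items = 2.5343 × 14 = 35.48, rounded up to 36.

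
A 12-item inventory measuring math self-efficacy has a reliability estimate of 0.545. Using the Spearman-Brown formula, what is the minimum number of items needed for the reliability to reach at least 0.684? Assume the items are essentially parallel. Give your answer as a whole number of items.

22

Invert Spearman-Brown to solve for n:
n = r_target (1 − r_old) / [ r_old (1 − r_target) ]
n = [0.684 × 0.455] / [0.545 × 0.316]
n = 0.311220 / 0.172220 ≈ 1.8071
1.8071 × 12 = 21.69 → 22 items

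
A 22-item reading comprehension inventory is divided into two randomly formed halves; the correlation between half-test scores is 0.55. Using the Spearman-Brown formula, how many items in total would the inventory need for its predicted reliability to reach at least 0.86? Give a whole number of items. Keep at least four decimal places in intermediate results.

Corrected full-test reliability: r_full = 2 × 0.55 / (1 + 0.55) ≈ 0.7097
n = r_tgt(1 − r_full) / [r_full(1 − r_tgt)] = 0.86 × 0.2903 / (0.7097 × 0.14) ≈ 2.5127
Items = 2.5127 × 22 ≈ 55.28 → 56

56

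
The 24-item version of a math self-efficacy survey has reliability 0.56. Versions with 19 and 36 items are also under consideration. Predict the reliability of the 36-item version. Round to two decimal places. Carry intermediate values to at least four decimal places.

The 19-item form is not needed; work directly from the 24-item form with n = 36/24 = 1.5000.
r_{36} = n·r / (1 + (n − 1)·r) = 0.8400 / 1.2800 ≈ 0.6562

0.66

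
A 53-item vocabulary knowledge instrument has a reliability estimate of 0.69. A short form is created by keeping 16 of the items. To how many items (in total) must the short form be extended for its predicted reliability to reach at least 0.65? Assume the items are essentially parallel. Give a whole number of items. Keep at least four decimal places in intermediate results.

First, r for the 16-item form: n = 16/53 = 0.3019, so r_16 = 0.3019·0.69/(1 + (0.3019 − 1)·0.69) = 0.4019
Then solve for n' with r_old = 0.4019, r_target = 0.65: n' = 0.65(1 − 0.4019)/[0.4019(1 − 0.65)] = 2.7638
Items = 2.7638 × 16 ≈ 44.22 → 45

45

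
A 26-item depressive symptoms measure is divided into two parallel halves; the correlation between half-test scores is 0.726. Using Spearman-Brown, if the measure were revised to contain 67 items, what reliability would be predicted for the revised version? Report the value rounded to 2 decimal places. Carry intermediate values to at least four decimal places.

Full-test reliability from the split-half r: r_full = 2(0.726)/(1 + 0.726) = 0.8413
Then adjust to 67 items: n = 67/26 = 2.5769
r_new = n·r_full / (1 + (n − 1)·r_full) = 2.1679 / 2.3266 ≈ 0.9318

0.93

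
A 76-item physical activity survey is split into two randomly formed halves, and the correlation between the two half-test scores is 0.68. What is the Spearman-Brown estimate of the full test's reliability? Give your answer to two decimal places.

The full test is twice the length of either half (n = 2).
r_full = 2r_hh / (1 + r_hh) = 2 × 0.68 / (1 + 0.68)
       = 1.3600 / 1.6800 = 0.8095

0.81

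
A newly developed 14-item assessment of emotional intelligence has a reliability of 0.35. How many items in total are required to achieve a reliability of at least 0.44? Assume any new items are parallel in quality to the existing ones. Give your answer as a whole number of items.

21

n = 0.44 × (1 − 0.35) / [ 0.35 × (1 − 0.44) ]
n = 0.2860 / 0.1960 ≈ 1.4592
So the test needs 1.4592 × 14 ≈ 20.43 items; rounding up, 21.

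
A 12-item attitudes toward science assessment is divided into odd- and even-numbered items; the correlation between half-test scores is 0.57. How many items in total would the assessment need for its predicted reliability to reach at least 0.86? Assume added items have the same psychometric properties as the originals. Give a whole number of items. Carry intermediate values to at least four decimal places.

28

Corrected full-test reliability: r_full = 2 × 0.57 / (1 + 0.57) ≈ 0.7261
n = r_tgt(1 − r_full) / [r_full(1 − r_tgt)] = 0.86 × 0.2739 / (0.7261 × 0.14) ≈ 2.3172
Items = 2.3172 × 12 ≈ 27.81 → 28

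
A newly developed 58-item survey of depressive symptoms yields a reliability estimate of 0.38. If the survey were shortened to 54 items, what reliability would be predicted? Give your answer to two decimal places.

n = 54/58 = 0.931
Apply the Spearman-Brown prophecy formula, r' = nr / [1 + (n − 1)r]:
r_new = (0.931 × 0.38) / (1 + (0.931 − 1) × 0.38)
r_new = 0.3538 / 0.9738 ≈ 0.3633

0.36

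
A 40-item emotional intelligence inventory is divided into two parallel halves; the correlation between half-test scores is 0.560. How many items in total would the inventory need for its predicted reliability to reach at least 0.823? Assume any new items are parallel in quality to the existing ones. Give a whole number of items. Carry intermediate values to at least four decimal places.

74

r_full = 2(0.560)/(1 + 0.560) = 0.7179
Solve Spearman-Brown for n: n = 0.823(1 − 0.7179) / [0.7179(1 − 0.823)] = 1.8271
Items = 1.8271 × 40 ≈ 73.08 → 74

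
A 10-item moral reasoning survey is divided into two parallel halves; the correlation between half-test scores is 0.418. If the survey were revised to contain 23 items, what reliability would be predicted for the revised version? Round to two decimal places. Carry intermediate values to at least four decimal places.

Spearman-Brown correction (n = 2): r_full = 2·0.418/(1 + 0.418) = 0.5896
Length factor from 10 to 23 items: n = 23/10 = 2.3000
r_new = n·r_full / (1 + (n − 1)·r_full) = 1.3561 / 1.7665 ≈ 0.7677

0.77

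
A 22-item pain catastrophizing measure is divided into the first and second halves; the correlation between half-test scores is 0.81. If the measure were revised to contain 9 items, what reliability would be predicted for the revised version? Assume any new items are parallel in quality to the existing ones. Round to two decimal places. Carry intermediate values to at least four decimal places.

Full-test reliability from the split-half r: r_full = 2(0.81)/(1 + 0.81) = 0.8950
Then adjust to 9 items: n = 9/22 = 0.4091
r_new = n·r_full / (1 + (n − 1)·r_full) = 0.3661 / 0.4711 ≈ 0.7771

0.78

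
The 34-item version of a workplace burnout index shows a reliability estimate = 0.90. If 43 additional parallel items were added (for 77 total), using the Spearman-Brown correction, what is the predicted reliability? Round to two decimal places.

0.95

The new length is 77/34 = 2.2647 times the old.
Spearman-Brown: r_new = n·r / (1 + (n − 1)·r)
r_new = 2.2647·0.90 / [1 + (2.2647 − 1)·0.90]
r_new = 2.0382 / 2.1382 ≈ 0.9532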